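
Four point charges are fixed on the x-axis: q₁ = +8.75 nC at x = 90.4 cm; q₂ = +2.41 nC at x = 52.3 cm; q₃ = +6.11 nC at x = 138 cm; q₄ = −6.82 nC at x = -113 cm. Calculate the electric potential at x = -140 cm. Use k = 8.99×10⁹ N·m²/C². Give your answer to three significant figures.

The total potential is the scalar sum of each charge's contribution, V = Σ kqᵢ/rᵢ.
Distances from the field point to each charge: r₁ = 2.30 m, r₂ = 1.92 m, r₃ = 2.78 m, r₄ = 0.270 m.
V = k[(8.75×10⁻⁹)/(2.30) + (2.41×10⁻⁹)/(1.92) + (6.11×10⁻⁹)/(2.78) + (-6.82×10⁻⁹)/(0.270)] = -162 V.

-162 V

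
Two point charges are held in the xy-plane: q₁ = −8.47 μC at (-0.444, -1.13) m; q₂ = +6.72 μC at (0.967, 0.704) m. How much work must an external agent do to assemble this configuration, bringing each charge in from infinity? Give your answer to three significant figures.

The work to assemble the configuration equals its total potential energy, U = Σ kqᵢqⱼ/rᵢⱼ over all pairs.
Pair separations: r₁₂ = 2.31 m.
U = (-0.221) = -0.221 J.

-0.221 J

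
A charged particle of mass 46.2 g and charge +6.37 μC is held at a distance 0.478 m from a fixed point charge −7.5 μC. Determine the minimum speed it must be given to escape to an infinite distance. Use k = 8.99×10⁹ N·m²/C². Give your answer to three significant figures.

To just escape, total mechanical energy must reach zero at infinity: ½mv²_min + U = 0, so ½mv²_min = −U = |kQq|/r.
|U| = |kQq|/r = (8.99×10⁹ N·m²/C²)(7.50×10⁻⁶)(6.37×10⁻⁶)/(0.478) = 0.899 J.
v_min = √(2|U|/m) = √(2·0.899/0.0462) = 6.24 m/s.

6.24 m/s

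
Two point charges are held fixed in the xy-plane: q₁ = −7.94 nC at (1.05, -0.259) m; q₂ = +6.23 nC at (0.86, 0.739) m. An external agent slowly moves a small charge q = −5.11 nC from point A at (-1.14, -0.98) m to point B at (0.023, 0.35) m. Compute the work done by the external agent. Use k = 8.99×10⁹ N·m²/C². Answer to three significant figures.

For quasistatic motion the external work equals the change in potential energy: W_ext = qΔV = q(V_B − V_A).
At A: distances to the source charges are 2.31 m, 2.64 m; V_A = Σ kqᵢ/rᵢ = -9.72 V.
At B: distances to the source charges are 1.19 m, 0.923 m; V_B = Σ kqᵢ/rᵢ = 0.898 V.
ΔV = V_B − V_A = 10.6 V.
W_ext = qΔV = (-5.11×10⁻⁹ C)(10.6 V) = -5.43×10⁻⁸ J.

-5.43×10⁻⁸ J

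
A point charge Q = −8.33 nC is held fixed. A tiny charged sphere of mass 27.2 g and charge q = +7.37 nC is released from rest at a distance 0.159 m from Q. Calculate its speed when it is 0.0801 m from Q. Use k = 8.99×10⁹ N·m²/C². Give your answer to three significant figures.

Only the electrostatic force acts, so mechanical energy is conserved: ½mv² = U₁ − U₂ = kQq(1/r₁ − 1/r₂).
U₁ − U₂ = (8.99×10⁹ N·m²/C²)(-8.33×10⁻⁹ C)(7.37×10⁻⁹ C)(1/0.159 − 1/0.0801) = 3.42×10⁻⁶ J.
v = √(2·3.42×10⁻⁶/0.0272) = 0.0159 m/s.

0.0159 m/s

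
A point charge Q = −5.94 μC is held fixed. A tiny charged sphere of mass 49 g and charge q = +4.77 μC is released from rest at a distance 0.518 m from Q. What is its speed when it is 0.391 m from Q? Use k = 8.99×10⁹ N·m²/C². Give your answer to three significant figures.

2.55 m/s

Only the electrostatic force acts, so mechanical energy is conserved: ½mv² = U₁ − U₂ = kQq(1/r₁ − 1/r₂).
U₁ − U₂ = (8.99×10⁹ N·m²/C²)(-5.94×10⁻⁶ C)(4.77×10⁻⁶ C)(1/0.518 − 1/0.391) = 0.160 J.
v = √(2·0.160/0.0490) = 2.55 m/s.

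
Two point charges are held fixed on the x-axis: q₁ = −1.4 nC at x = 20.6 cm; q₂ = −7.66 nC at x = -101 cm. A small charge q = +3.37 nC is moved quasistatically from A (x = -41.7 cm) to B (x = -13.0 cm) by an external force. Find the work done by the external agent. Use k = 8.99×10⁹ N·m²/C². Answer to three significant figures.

For quasistatic motion the external work equals the change in potential energy: W_ext = qΔV = q(V_B − V_A).
At A: distances to the source charges are 0.623 m, 0.593 m; V_A = Σ kqᵢ/rᵢ = -136 V.
At B: distances to the source charges are 0.336 m, 0.880 m; V_B = Σ kqᵢ/rᵢ = -116 V.
ΔV = V_B − V_A = 20.6 V.
W_ext = qΔV = (3.37×10⁻⁹ C)(20.6 V) = 6.95×10⁻⁸ J.

6.95×10⁻⁸ J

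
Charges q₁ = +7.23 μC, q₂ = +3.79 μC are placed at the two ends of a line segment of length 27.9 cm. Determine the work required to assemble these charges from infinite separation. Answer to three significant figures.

0.883 J

The work to assemble the configuration equals its total potential energy, U = Σ kqᵢqⱼ/rᵢⱼ over all pairs.
The separation is r = 0.279 m.
U = (0.883) = 0.883 J.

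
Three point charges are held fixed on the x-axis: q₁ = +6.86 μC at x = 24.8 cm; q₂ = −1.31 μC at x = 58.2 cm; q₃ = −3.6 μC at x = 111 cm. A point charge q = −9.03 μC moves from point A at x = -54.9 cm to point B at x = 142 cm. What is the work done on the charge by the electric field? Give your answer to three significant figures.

The work done by the electric force is W_field = −ΔU = −q(V_B − V_A) = q(V_A − V_B).
At A: distances to the source charges are 0.797 m, 1.13 m, 1.66 m; V_A = Σ kqᵢ/rᵢ = 4.75×10⁴ V.
At B: distances to the source charges are 1.17 m, 0.838 m, 0.310 m; V_B = Σ kqᵢ/rᵢ = -6.58×10⁴ V.
ΔV = V_B − V_A = -1.13×10⁵ V.
W_field = −qΔV = −(-9.03×10⁻⁶ C)(-1.13×10⁵ V) = -1.02 J.

-1.02 J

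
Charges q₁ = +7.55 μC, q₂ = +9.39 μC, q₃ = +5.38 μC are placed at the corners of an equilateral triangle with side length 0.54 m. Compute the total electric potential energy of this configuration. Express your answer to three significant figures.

2.70 J

The work to assemble the configuration equals its total potential energy, U = Σ kqᵢqⱼ/rᵢⱼ over all pairs.
All three pair separations equal the side length, 0.540 m.
U = (1.18) + (0.676) + (0.841) = 2.70 J.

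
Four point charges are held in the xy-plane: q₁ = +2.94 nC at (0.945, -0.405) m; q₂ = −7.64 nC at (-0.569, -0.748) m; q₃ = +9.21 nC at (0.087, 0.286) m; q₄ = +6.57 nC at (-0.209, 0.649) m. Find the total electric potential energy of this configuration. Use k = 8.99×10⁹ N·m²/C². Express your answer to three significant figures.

5.34×10⁻⁷ J

The work to assemble the configuration equals its total potential energy, U = Σ kqᵢqⱼ/rᵢⱼ over all pairs.
Pair separations: r₁₂ = 1.55 m, r₁₃ = 1.10 m, r₁₄ = 1.56 m, r₂₃ = 1.22 m, r₂₄ = 1.44 m, r₃₄ = 0.468 m.
Summing all 6 pair terms gives U = 5.34×10⁻⁷ J.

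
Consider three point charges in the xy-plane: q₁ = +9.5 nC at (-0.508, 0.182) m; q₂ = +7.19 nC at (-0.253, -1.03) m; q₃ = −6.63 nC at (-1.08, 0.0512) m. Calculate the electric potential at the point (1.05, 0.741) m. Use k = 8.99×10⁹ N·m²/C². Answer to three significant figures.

Electric potential is a scalar, so the contributions from each charge add algebraically: V = Σ kqᵢ/rᵢ.
Distances from the field point to each charge: r₁ = 1.66 m, r₂ = 2.20 m, r₃ = 2.24 m.
V = k[(9.50×10⁻⁹)/(1.66) + (7.19×10⁻⁹)/(2.20) + (-6.63×10⁻⁹)/(2.24)] = 54.4 V.

54.4 V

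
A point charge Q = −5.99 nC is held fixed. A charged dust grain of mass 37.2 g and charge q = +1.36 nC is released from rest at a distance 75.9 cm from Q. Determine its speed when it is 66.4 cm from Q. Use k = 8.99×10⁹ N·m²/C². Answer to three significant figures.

Only the electrostatic force acts, so mechanical energy is conserved: ½mv² = U₁ − U₂ = kQq(1/r₁ − 1/r₂).
U₁ − U₂ = (8.99×10⁹ N·m²/C²)(-5.99×10⁻⁹ C)(1.36×10⁻⁹ C)(1/0.759 − 1/0.664) = 1.38×10⁻⁸ J.
v = √(2·1.38×10⁻⁸/0.0372) = 8.62×10⁻⁴ m/s.

8.62×10⁻⁴ m/s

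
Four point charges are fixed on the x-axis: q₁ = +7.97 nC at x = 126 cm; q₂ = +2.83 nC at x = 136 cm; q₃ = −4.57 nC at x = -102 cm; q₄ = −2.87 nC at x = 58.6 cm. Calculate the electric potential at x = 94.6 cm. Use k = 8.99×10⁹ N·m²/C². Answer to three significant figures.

Electric potential is a scalar, so the contributions from each charge add algebraically: V = Σ kqᵢ/rᵢ.
Distances from the field point to each charge: r₁ = 0.314 m, r₂ = 0.414 m, r₃ = 1.97 m, r₄ = 0.360 m.
V = k[(7.97×10⁻⁹)/(0.314) + (2.83×10⁻⁹)/(0.414) + (-4.57×10⁻⁹)/(1.97) + (-2.87×10⁻⁹)/(0.360)] = 197 V.

197 V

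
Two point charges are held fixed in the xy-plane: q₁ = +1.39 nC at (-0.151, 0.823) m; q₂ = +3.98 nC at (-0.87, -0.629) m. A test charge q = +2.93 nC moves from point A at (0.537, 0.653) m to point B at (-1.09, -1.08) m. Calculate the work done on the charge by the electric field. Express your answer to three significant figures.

The work done by the electric force is W_field = −ΔU = −q(V_B − V_A) = q(V_A − V_B).
At A: distances to the source charges are 0.709 m, 1.90 m; V_A = Σ kqᵢ/rᵢ = 36.4 V.
At B: distances to the source charges are 2.12 m, 0.502 m; V_B = Σ kqᵢ/rᵢ = 77.2 V.
ΔV = V_B − V_A = 40.8 V.
W_field = −qΔV = −(2.93×10⁻⁹ C)(40.8 V) = -1.19×10⁻⁷ J.

-1.19×10⁻⁷ J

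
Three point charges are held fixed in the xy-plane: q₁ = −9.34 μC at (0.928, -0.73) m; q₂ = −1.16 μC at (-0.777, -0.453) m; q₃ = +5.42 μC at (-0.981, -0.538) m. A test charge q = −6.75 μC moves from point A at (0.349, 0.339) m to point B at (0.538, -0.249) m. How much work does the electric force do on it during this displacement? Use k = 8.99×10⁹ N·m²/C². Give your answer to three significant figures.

-0.445 J

The work done by the electric force is W_field = −ΔU = −q(V_B − V_A) = q(V_A − V_B).
At A: distances to the source charges are 1.22 m, 1.38 m, 1.59 m; V_A = Σ kqᵢ/rᵢ = -4.61×10⁴ V.
At B: distances to the source charges are 0.619 m, 1.33 m, 1.55 m; V_B = Σ kqᵢ/rᵢ = -1.12×10⁵ V.
ΔV = V_B − V_A = -6.59×10⁴ V.
W_field = −qΔV = −(-6.75×10⁻⁶ C)(-6.59×10⁴ V) = -0.445 J.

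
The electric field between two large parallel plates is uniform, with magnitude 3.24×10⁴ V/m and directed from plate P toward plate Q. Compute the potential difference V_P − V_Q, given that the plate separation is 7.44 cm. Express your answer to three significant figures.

In a uniform field, potential decreases in the direction of E: ΔV = −E·d for a displacement d parallel to E.
Going from Q to P is a displacement of 7.44 cm opposite to the field, so V_P − V_Q = +Ed = 2410 V.

2410 V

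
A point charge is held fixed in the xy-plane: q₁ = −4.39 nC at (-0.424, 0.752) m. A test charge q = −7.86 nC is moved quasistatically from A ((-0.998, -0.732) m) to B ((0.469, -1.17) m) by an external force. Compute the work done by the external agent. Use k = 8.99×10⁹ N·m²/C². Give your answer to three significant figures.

For quasistatic motion the external work equals the change in potential energy: W_ext = qΔV = q(V_B − V_A).
At A: distance to the source charge is 1.59 m; V_A = kq₁/r = -24.8 V.
At B: distance to the source charge is 2.12 m; V_B = kq₁/r = -18.6 V.
ΔV = V_B − V_A = 6.18 V.
W_ext = qΔV = (-7.86×10⁻⁹ C)(6.18 V) = -4.86×10⁻⁸ J.

-4.86×10⁻⁸ J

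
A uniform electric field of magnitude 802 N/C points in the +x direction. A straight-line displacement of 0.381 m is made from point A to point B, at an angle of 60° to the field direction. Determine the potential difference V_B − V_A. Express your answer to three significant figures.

Only the component of displacement along E changes the potential: ΔV = −E·d·cosθ.
ΔV = −(802 V/m)(0.381 m)cos60° = -153 V.

-153 V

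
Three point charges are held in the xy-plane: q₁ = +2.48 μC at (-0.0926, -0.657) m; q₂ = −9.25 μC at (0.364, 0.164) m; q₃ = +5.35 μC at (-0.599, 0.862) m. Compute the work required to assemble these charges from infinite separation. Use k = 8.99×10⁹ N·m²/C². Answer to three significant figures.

The work to assemble the configuration equals its total potential energy, U = Σ kqᵢqⱼ/rᵢⱼ over all pairs.
Pair separations: r₁₂ = 0.939 m, r₁₃ = 1.60 m, r₂₃ = 1.19 m.
U = (-0.220) + (0.0745) + (-0.374) = -0.519 J.

-0.519 J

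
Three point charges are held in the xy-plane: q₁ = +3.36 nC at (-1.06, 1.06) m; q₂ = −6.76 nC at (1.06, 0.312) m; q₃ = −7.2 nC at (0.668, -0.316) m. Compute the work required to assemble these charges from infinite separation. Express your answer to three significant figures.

The assembly work is the sum of pairwise potential energies, U = Σ_{i<j} kqᵢqⱼ/rᵢⱼ.
Pair separations: r₁₂ = 2.25 m, r₁₃ = 2.21 m, r₂₃ = 0.740 m.
U = (-9.08×10⁻⁸) + (-9.85×10⁻⁸) + (5.91×10⁻⁷) = 4.02×10⁻⁷ J.

4.02×10⁻⁷ J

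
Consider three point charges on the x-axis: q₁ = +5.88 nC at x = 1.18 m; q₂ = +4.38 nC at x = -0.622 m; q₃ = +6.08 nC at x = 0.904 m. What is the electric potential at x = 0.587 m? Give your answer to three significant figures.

Electric potential is a scalar, so the contributions from each charge add algebraically: V = Σ kqᵢ/rᵢ.
Distances from the field point to each charge: r₁ = 0.593 m, r₂ = 1.21 m, r₃ = 0.317 m.
V = k[(5.88×10⁻⁹)/(0.593) + (4.38×10⁻⁹)/(1.21) + (6.08×10⁻⁹)/(0.317)] = 294 V.

294 V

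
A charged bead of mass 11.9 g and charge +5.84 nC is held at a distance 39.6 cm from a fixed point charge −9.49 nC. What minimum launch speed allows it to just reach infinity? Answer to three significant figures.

0.0145 m/s

To just escape, total mechanical energy must reach zero at infinity: ½mv²_min + U = 0, so ½mv²_min = −U = |kQq|/r.
|U| = |kQq|/r = (8.99×10⁹ N·m²/C²)(9.49×10⁻⁹)(5.84×10⁻⁹)/(0.396) = 1.26×10⁻⁶ J.
v_min = √(2|U|/m) = √(2·1.26×10⁻⁶/0.0119) = 0.0145 m/s.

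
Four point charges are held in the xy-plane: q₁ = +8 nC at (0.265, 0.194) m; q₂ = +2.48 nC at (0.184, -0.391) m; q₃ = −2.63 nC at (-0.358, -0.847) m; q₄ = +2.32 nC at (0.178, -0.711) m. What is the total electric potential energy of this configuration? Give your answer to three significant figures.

The work to assemble the configuration equals its total potential energy, U = Σ kqᵢqⱼ/rᵢⱼ over all pairs.
Pair separations: r₁₂ = 0.591 m, r₁₃ = 1.21 m, r₁₄ = 0.909 m, r₂₃ = 0.708 m, r₂₄ = 0.320 m, r₃₄ = 0.553 m.
Summing all 6 pair terms gives U = 3.09×10⁻⁷ J.

3.09×10⁻⁷ J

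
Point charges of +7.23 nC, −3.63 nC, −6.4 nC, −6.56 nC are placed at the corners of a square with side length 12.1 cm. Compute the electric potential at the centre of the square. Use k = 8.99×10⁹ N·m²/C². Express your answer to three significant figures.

-983 V

The total potential is the scalar sum of each charge's contribution, V = Σ kqᵢ/rᵢ.
The distance from each corner to the centre is a√2/2 = 0.0856 m.
V = k[(7.23×10⁻⁹)/(0.0856) + (-3.63×10⁻⁹)/(0.0856) + (-6.40×10⁻⁹)/(0.0856) + (-6.56×10⁻⁹)/(0.0856)] = -983 V.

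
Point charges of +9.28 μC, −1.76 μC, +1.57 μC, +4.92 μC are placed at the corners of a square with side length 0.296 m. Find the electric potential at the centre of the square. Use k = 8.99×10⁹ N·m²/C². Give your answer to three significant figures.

Electric potential is a scalar, so the contributions from each charge add algebraically: V = Σ kqᵢ/rᵢ.
The distance from each corner to the centre is a√2/2 = 0.209 m.
V = k[(9.28×10⁻⁶)/(0.209) + (-1.76×10⁻⁶)/(0.209) + (1.57×10⁻⁶)/(0.209) + (4.92×10⁻⁶)/(0.209)] = 6.02×10⁵ V.

6.02×10⁵ V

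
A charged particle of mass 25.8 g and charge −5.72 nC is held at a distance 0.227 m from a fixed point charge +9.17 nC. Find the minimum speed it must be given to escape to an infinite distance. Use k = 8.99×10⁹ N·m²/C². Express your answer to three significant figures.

0.0127 m/s

To just escape, total mechanical energy must reach zero at infinity: ½mv²_min + U = 0, so ½mv²_min = −U = |kQq|/r.
|U| = |kQq|/r = (8.99×10⁹ N·m²/C²)(9.17×10⁻⁹)(5.72×10⁻⁹)/(0.227) = 2.08×10⁻⁶ J.
v_min = √(2|U|/m) = √(2·2.08×10⁻⁶/0.0258) = 0.0127 m/s.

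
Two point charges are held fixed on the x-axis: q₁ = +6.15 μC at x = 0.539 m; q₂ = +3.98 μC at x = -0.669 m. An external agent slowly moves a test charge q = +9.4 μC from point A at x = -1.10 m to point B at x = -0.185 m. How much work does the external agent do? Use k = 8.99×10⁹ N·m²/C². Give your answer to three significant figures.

For quasistatic motion the external work equals the change in potential energy: W_ext = qΔV = q(V_B − V_A).
At A: distances to the source charges are 1.64 m, 0.431 m; V_A = Σ kqᵢ/rᵢ = 1.17×10⁵ V.
At B: distances to the source charges are 0.724 m, 0.484 m; V_B = Σ kqᵢ/rᵢ = 1.50×10⁵ V.
ΔV = V_B − V_A = 3.35×10⁴ V.
W_ext = qΔV = (9.40×10⁻⁶ C)(3.35×10⁴ V) = 0.315 J.

0.315 J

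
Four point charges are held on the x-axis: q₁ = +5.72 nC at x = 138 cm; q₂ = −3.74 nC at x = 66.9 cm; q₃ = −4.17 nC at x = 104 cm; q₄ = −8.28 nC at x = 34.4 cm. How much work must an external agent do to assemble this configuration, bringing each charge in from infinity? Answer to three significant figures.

3.68×10⁻⁷ J

The assembly work is the sum of pairwise potential energies, U = Σ_{i<j} kqᵢqⱼ/rᵢⱼ.
Pair separations: r₁₂ = 0.711 m, r₁₃ = 0.340 m, r₁₄ = 1.04 m, r₂₃ = 0.371 m, r₂₄ = 0.325 m, r₃₄ = 0.696 m.
Summing all 6 pair terms gives U = 3.68×10⁻⁷ J.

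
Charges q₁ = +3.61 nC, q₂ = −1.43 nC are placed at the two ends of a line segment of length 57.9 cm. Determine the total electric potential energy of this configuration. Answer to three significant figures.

-8.02×10⁻⁸ J

The assembly work is the sum of pairwise potential energies, U = Σ_{i<j} kqᵢqⱼ/rᵢⱼ.
The separation is r = 0.579 m.
U = (-8.02×10⁻⁸) = -8.02×10⁻⁸ J.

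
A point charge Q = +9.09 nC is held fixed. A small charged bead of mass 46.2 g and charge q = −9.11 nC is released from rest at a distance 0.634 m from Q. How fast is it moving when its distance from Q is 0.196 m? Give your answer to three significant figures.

0.0107 m/s

Only the electrostatic force acts, so mechanical energy is conserved: ½mv² = U₁ − U₂ = kQq(1/r₁ − 1/r₂).
U₁ − U₂ = (8.99×10⁹ N·m²/C²)(9.09×10⁻⁹ C)(-9.11×10⁻⁹ C)(1/0.634 − 1/0.196) = 2.62×10⁻⁶ J.
v = √(2·2.62×10⁻⁶/0.0462) = 0.0107 m/s.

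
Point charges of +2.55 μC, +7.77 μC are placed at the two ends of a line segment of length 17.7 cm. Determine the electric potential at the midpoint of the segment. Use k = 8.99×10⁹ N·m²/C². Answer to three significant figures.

Electric potential is a scalar, so the contributions from each charge add algebraically: V = Σ kqᵢ/rᵢ.
Each charge is 0.0885 m from the midpoint.
V = k[(2.55×10⁻⁶)/(0.0885) + (7.77×10⁻⁶)/(0.0885)] = 1.05×10⁶ V.

1.05×10⁶ V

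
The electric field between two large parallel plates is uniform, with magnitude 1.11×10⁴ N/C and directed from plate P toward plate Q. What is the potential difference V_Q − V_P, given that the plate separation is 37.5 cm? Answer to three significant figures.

-4160 V

In a uniform field, potential decreases in the direction of E: ΔV = −E·d for a displacement d parallel to E.
Going from P to Q is a displacement of 37.5 cm along the field, so V_Q − V_P = −Ed = -4160 V.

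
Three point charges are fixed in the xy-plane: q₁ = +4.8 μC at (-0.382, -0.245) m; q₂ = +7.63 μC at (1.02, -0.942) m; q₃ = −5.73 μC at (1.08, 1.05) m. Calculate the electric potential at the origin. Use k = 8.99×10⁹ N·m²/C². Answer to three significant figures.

The total potential is the scalar sum of each charge's contribution, V = Σ kqᵢ/rᵢ.
Distances from the field point to each charge: r₁ = 0.454 m, r₂ = 1.39 m, r₃ = 1.51 m.
V = k[(4.80×10⁻⁶)/(0.454) + (7.63×10⁻⁶)/(1.39) + (-5.73×10⁻⁶)/(1.51)] = 1.10×10⁵ V.

1.10×10⁵ V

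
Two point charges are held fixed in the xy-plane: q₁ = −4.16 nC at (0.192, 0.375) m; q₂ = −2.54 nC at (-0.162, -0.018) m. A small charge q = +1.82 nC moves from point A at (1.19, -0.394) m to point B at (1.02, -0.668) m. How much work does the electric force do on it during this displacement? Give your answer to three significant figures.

The work done by the electric force is W_field = −ΔU = −q(V_B − V_A) = q(V_A − V_B).
At A: distances to the source charges are 1.26 m, 1.40 m; V_A = Σ kqᵢ/rᵢ = -46.0 V.
At B: distances to the source charges are 1.33 m, 1.35 m; V_B = Σ kqᵢ/rᵢ = -45.0 V.
ΔV = V_B − V_A = 0.944 V.
W_field = −qΔV = −(1.82×10⁻⁹ C)(0.944 V) = -1.72×10⁻⁹ J.

-1.72×10⁻⁹ J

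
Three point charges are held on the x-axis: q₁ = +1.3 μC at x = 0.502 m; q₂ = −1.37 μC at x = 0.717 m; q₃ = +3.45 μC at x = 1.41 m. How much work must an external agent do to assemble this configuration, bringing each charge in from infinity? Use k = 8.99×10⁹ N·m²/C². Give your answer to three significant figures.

The work to assemble the configuration equals its total potential energy, U = Σ kqᵢqⱼ/rᵢⱼ over all pairs.
Pair separations: r₁₂ = 0.215 m, r₁₃ = 0.908 m, r₂₃ = 0.693 m.
U = (-0.0745) + (0.0444) + (-0.0613) = -0.0914 J.

-0.0914 J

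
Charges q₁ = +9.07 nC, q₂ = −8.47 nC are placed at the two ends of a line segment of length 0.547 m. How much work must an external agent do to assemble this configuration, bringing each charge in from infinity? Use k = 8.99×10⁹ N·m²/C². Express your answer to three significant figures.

The assembly work is the sum of pairwise potential energies, U = Σ_{i<j} kqᵢqⱼ/rᵢⱼ.
The separation is r = 0.547 m.
U = (-1.26×10⁻⁶) = -1.26×10⁻⁶ J.

-1.26×10⁻⁶ J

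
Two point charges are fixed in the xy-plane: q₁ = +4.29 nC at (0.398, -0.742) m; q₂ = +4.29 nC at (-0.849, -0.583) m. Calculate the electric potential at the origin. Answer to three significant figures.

83.3 V

The total potential is the scalar sum of each charge's contribution, V = Σ kqᵢ/rᵢ.
Distances from the field point to each charge: r₁ = 0.842 m, r₂ = 1.03 m.
V = k[(4.29×10⁻⁹)/(0.842) + (4.29×10⁻⁹)/(1.03)] = 83.3 V.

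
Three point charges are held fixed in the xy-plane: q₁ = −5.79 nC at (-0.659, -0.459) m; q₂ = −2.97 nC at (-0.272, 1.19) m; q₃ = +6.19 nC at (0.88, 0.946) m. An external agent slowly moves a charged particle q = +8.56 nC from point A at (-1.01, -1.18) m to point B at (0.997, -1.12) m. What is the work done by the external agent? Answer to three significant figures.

For quasistatic motion the external work equals the change in potential energy: W_ext = qΔV = q(V_B − V_A).
At A: distances to the source charges are 0.802 m, 2.48 m, 2.84 m; V_A = Σ kqᵢ/rᵢ = -56.1 V.
At B: distances to the source charges are 1.78 m, 2.64 m, 2.07 m; V_B = Σ kqᵢ/rᵢ = -12.4 V.
ΔV = V_B − V_A = 43.7 V.
W_ext = qΔV = (8.56×10⁻⁹ C)(43.7 V) = 3.74×10⁻⁷ J.

3.74×10⁻⁷ J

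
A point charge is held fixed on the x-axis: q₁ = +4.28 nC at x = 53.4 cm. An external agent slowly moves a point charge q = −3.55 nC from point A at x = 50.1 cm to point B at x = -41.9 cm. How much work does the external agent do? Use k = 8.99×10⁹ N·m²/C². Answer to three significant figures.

4.00×10⁻⁶ J

For quasistatic motion the external work equals the change in potential energy: W_ext = qΔV = q(V_B − V_A).
At A: distance to the source charge is 0.0330 m; V_A = kq₁/r = 1170 V.
At B: distance to the source charge is 0.953 m; V_B = kq₁/r = 40.4 V.
ΔV = V_B − V_A = -1130 V.
W_ext = qΔV = (-3.55×10⁻⁹ C)(-1130 V) = 4.00×10⁻⁶ J.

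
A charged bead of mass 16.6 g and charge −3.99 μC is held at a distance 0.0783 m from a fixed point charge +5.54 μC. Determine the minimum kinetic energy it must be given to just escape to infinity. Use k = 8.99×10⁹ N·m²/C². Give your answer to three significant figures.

2.54 J

To just escape, total mechanical energy must reach zero at infinity: ½mv²_min + U = 0, so ½mv²_min = −U = |kQq|/r.
|U| = |kQq|/r = (8.99×10⁹ N·m²/C²)(5.54×10⁻⁶)(3.99×10⁻⁶)/(0.0783) = 2.54 J.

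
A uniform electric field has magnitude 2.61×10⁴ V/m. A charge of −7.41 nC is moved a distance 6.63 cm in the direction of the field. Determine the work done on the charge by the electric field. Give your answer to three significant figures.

The potential change for a displacement 6.63 cm in the direction of the field is ΔV = −Ed = -1730 V.
W_field = −qΔV = -1.28×10⁻⁵ J.

-1.28×10⁻⁵ J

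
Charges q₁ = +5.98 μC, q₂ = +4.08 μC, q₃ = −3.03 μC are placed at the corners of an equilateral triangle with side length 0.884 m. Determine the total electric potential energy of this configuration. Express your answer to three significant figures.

-0.0619 J

The assembly work is the sum of pairwise potential energies, U = Σ_{i<j} kqᵢqⱼ/rᵢⱼ.
All three pair separations equal the side length, 0.884 m.
U = (0.248) + (-0.184) + (-0.126) = -0.0619 J.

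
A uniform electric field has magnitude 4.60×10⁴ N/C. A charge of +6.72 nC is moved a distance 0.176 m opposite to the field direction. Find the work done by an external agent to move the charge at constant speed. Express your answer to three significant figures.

5.44×10⁻⁵ J

The potential change for a displacement 0.176 m opposite to the field direction is ΔV = +Ed = 8100 V.
W_ext = qΔV = 5.44×10⁻⁵ J.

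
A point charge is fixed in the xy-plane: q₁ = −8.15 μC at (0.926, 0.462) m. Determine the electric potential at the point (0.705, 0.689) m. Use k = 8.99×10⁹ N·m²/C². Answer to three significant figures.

-2.31×10⁵ V

The total potential is the scalar sum of each charge's contribution, V = Σ kqᵢ/rᵢ.
Distances from the field point to each charge: r₁ = 0.317 m.
V = k[(-8.15×10⁻⁶)/(0.317)] = -2.31×10⁵ V.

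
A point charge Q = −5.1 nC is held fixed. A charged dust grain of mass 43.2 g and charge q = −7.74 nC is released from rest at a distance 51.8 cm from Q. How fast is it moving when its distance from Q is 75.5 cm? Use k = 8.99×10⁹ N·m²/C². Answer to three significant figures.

Only the electrostatic force acts, so mechanical energy is conserved: ½mv² = U₁ − U₂ = kQq(1/r₁ − 1/r₂).
U₁ − U₂ = (8.99×10⁹ N·m²/C²)(-5.10×10⁻⁹ C)(-7.74×10⁻⁹ C)(1/0.518 − 1/0.755) = 2.15×10⁻⁷ J.
v = √(2·2.15×10⁻⁷/0.0432) = 3.16×10⁻³ m/s.

3.16×10⁻³ m/s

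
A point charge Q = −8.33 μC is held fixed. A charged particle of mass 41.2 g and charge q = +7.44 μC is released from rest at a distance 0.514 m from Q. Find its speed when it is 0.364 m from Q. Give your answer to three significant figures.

4.66 m/s

Only the electrostatic force acts, so mechanical energy is conserved: ½mv² = U₁ − U₂ = kQq(1/r₁ − 1/r₂).
U₁ − U₂ = (8.99×10⁹ N·m²/C²)(-8.33×10⁻⁶ C)(7.44×10⁻⁶ C)(1/0.514 − 1/0.364) = 0.447 J.
v = √(2·0.447/0.0412) = 4.66 m/s.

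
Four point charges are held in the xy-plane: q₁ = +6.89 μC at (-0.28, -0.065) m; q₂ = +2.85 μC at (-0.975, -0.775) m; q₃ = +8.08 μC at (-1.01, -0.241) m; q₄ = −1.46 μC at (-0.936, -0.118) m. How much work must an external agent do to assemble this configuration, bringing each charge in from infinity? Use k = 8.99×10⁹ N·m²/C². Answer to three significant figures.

0.298 J

The assembly work is the sum of pairwise potential energies, U = Σ_{i<j} kqᵢqⱼ/rᵢⱼ.
Pair separations: r₁₂ = 0.994 m, r₁₃ = 0.751 m, r₁₄ = 0.658 m, r₂₃ = 0.535 m, r₂₄ = 0.658 m, r₃₄ = 0.144 m.
Summing all 6 pair terms gives U = 0.298 J.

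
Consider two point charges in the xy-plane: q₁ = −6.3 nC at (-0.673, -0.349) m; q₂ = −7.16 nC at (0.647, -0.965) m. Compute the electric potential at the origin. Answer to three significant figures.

-130 V

Electric potential is a scalar, so the contributions from each charge add algebraically: V = Σ kqᵢ/rᵢ.
Distances from the field point to each charge: r₁ = 0.758 m, r₂ = 1.16 m.
V = k[(-6.30×10⁻⁹)/(0.758) + (-7.16×10⁻⁹)/(1.16)] = -130 V.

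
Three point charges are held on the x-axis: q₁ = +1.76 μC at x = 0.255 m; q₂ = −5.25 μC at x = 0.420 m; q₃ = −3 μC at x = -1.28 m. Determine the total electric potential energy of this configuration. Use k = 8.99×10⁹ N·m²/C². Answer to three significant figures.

-0.451 J

The assembly work is the sum of pairwise potential energies, U = Σ_{i<j} kqᵢqⱼ/rᵢⱼ.
Pair separations: r₁₂ = 0.165 m, r₁₃ = 1.54 m, r₂₃ = 1.70 m.
U = (-0.503) + (-0.0309) + (0.0833) = -0.451 J.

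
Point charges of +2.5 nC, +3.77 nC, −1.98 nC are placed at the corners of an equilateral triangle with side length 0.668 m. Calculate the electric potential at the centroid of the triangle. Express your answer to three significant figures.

100 V

Electric potential is a scalar, so the contributions from each charge add algebraically: V = Σ kqᵢ/rᵢ.
The distance from each vertex to the centroid is a/√3 = 0.386 m.
V = k[(2.50×10⁻⁹)/(0.386) + (3.77×10⁻⁹)/(0.386) + (-1.98×10⁻⁹)/(0.386)] = 100 V.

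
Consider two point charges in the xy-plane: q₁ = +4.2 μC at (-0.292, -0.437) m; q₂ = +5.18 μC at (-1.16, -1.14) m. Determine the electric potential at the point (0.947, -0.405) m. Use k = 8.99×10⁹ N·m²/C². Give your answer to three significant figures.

The total potential is the scalar sum of each charge's contribution, V = Σ kqᵢ/rᵢ.
Distances from the field point to each charge: r₁ = 1.24 m, r₂ = 2.23 m.
V = k[(4.20×10⁻⁶)/(1.24) + (5.18×10⁻⁶)/(2.23)] = 5.13×10⁴ V.

5.13×10⁴ V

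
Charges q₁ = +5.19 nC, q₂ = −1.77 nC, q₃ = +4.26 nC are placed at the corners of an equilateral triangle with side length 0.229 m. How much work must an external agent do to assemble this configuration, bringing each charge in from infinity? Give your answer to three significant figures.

2.11×10⁻⁷ J

The work to assemble the configuration equals its total potential energy, U = Σ kqᵢqⱼ/rᵢⱼ over all pairs.
All three pair separations equal the side length, 0.229 m.
U = (-3.61×10⁻⁷) + (8.68×10⁻⁷) + (-2.96×10⁻⁷) = 2.11×10⁻⁷ J.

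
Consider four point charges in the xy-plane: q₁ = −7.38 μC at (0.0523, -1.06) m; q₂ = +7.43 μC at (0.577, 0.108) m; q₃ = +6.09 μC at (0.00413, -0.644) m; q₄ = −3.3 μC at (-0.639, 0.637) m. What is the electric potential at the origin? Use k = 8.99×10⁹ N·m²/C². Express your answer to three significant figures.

1.03×10⁵ V

The total potential is the scalar sum of each charge's contribution, V = Σ kqᵢ/rᵢ.
Distances from the field point to each charge: r₁ = 1.06 m, r₂ = 0.587 m, r₃ = 0.644 m, r₄ = 0.902 m.
V = k[(-7.38×10⁻⁶)/(1.06) + (7.43×10⁻⁶)/(0.587) + (6.09×10⁻⁶)/(0.644) + (-3.30×10⁻⁶)/(0.902)] = 1.03×10⁵ V.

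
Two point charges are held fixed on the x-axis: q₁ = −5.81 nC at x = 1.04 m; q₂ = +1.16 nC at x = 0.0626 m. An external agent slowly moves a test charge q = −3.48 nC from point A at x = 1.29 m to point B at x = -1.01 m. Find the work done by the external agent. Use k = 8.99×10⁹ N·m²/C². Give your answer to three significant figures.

-6.43×10⁻⁷ J

For quasistatic motion the external work equals the change in potential energy: W_ext = qΔV = q(V_B − V_A).
At A: distances to the source charges are 0.250 m, 1.23 m; V_A = Σ kqᵢ/rᵢ = -200 V.
At B: distances to the source charges are 2.05 m, 1.07 m; V_B = Σ kqᵢ/rᵢ = -15.8 V.
ΔV = V_B − V_A = 185 V.
W_ext = qΔV = (-3.48×10⁻⁹ C)(185 V) = -6.43×10⁻⁷ J.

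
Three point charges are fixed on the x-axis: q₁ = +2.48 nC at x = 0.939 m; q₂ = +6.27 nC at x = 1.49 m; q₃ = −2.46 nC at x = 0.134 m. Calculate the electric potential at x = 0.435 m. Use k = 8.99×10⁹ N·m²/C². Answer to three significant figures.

24.2 V

The total potential is the scalar sum of each charge's contribution, V = Σ kqᵢ/rᵢ.
Distances from the field point to each charge: r₁ = 0.504 m, r₂ = 1.05 m, r₃ = 0.301 m.
V = k[(2.48×10⁻⁹)/(0.504) + (6.27×10⁻⁹)/(1.05) + (-2.46×10⁻⁹)/(0.301)] = 24.2 V.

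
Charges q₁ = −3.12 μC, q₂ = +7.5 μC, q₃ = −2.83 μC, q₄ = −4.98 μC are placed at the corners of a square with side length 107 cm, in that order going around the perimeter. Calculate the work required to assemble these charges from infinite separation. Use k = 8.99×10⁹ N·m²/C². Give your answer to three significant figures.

-0.295 J

The work to assemble the configuration equals its total potential energy, U = Σ kqᵢqⱼ/rᵢⱼ over all pairs.
The four side pairs have separation 1.07 m and the two diagonal pairs 1.51 m.
Summing all 6 pair terms gives U = -0.295 J.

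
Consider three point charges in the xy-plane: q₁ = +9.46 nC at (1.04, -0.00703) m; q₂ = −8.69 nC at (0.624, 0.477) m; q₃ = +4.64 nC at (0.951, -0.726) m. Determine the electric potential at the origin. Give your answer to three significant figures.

17.2 V

The total potential is the scalar sum of each charge's contribution, V = Σ kqᵢ/rᵢ.
Distances from the field point to each charge: r₁ = 1.04 m, r₂ = 0.785 m, r₃ = 1.20 m.
V = k[(9.46×10⁻⁹)/(1.04) + (-8.69×10⁻⁹)/(0.785) + (4.64×10⁻⁹)/(1.20)] = 17.2 V.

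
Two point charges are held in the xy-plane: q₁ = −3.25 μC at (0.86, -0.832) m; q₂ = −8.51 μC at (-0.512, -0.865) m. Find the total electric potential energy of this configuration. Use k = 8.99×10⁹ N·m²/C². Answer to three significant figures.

The work to assemble the configuration equals its total potential energy, U = Σ kqᵢqⱼ/rᵢⱼ over all pairs.
Pair separations: r₁₂ = 1.37 m.
U = (0.181) = 0.181 J.

0.181 J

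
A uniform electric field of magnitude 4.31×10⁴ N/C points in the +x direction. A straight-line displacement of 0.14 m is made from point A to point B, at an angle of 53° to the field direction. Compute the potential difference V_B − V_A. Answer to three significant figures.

Only the component of displacement along E changes the potential: ΔV = −E·d·cosθ.
ΔV = −(4.31×10⁴ V/m)(0.140 m)cos53° = -3630 V.

-3630 V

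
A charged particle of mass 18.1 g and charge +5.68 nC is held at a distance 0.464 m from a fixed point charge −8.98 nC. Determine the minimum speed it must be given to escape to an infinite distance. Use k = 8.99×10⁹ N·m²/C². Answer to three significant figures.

To just escape, total mechanical energy must reach zero at infinity: ½mv²_min + U = 0, so ½mv²_min = −U = |kQq|/r.
|U| = |kQq|/r = (8.99×10⁹ N·m²/C²)(8.98×10⁻⁹)(5.68×10⁻⁹)/(0.464) = 9.88×10⁻⁷ J.
v_min = √(2|U|/m) = √(2·9.88×10⁻⁷/0.0181) = 0.0104 m/s.

0.0104 m/s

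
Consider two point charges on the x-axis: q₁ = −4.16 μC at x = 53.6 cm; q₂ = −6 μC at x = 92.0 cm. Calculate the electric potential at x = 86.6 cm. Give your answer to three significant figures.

-1.11×10⁶ V

Electric potential is a scalar, so the contributions from each charge add algebraically: V = Σ kqᵢ/rᵢ.
Distances from the field point to each charge: r₁ = 0.330 m, r₂ = 0.0540 m.
V = k[(-4.16×10⁻⁶)/(0.330) + (-6.00×10⁻⁶)/(0.0540)] = -1.11×10⁶ V.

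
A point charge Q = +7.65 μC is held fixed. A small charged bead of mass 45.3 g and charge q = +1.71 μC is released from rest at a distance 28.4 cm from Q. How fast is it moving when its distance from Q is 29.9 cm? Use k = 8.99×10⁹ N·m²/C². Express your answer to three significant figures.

0.958 m/s

Only the electrostatic force acts, so mechanical energy is conserved: ½mv² = U₁ − U₂ = kQq(1/r₁ − 1/r₂).
U₁ − U₂ = (8.99×10⁹ N·m²/C²)(7.65×10⁻⁶ C)(1.71×10⁻⁶ C)(1/0.284 − 1/0.299) = 0.0208 J.
v = √(2·0.0208/0.0453) = 0.958 m/s.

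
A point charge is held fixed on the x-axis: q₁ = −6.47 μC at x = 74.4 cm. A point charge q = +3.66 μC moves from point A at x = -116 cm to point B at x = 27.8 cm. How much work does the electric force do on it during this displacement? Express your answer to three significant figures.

0.345 J

The work done by the electric force is W_field = −ΔU = −q(V_B − V_A) = q(V_A − V_B).
At A: distance to the source charge is 1.90 m; V_A = kq₁/r = -3.05×10⁴ V.
At B: distance to the source charge is 0.466 m; V_B = kq₁/r = -1.25×10⁵ V.
ΔV = V_B − V_A = -9.43×10⁴ V.
W_field = −qΔV = −(3.66×10⁻⁶ C)(-9.43×10⁴ V) = 0.345 J.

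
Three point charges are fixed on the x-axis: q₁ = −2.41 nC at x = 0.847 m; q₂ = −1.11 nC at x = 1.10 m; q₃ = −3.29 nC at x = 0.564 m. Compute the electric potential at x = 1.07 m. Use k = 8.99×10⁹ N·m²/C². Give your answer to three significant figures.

Electric potential is a scalar, so the contributions from each charge add algebraically: V = Σ kqᵢ/rᵢ.
Distances from the field point to each charge: r₁ = 0.223 m, r₂ = 0.0300 m, r₃ = 0.506 m.
V = k[(-2.41×10⁻⁹)/(0.223) + (-1.11×10⁻⁹)/(0.0300) + (-3.29×10⁻⁹)/(0.506)] = -488 V.

-488 V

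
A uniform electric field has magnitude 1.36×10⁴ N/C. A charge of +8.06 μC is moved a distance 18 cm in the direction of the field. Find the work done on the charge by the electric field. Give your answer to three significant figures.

The potential change for a displacement 18 cm in the direction of the field is ΔV = −Ed = -2450 V.
W_field = −qΔV = 0.0197 J.

0.0197 J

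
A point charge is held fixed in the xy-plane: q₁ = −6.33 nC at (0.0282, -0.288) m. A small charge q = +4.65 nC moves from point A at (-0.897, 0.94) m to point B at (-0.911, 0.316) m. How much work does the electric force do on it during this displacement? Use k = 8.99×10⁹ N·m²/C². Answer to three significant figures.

6.49×10⁻⁸ J

The work done by the electric force is W_field = −ΔU = −q(V_B − V_A) = q(V_A − V_B).
At A: distance to the source charge is 1.54 m; V_A = kq₁/r = -37.0 V.
At B: distance to the source charge is 1.12 m; V_B = kq₁/r = -51.0 V.
ΔV = V_B − V_A = -13.9 V.
W_field = −qΔV = −(4.65×10⁻⁹ C)(-13.9 V) = 6.49×10⁻⁸ J.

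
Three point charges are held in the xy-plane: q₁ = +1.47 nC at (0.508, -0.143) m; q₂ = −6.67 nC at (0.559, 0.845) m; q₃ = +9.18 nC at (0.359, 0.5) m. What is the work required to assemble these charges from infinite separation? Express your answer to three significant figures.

-1.29×10⁻⁶ J

The assembly work is the sum of pairwise potential energies, U = Σ_{i<j} kqᵢqⱼ/rᵢⱼ.
Pair separations: r₁₂ = 0.989 m, r₁₃ = 0.660 m, r₂₃ = 0.399 m.
U = (-8.91×10⁻⁸) + (1.84×10⁻⁷) + (-1.38×10⁻⁶) = -1.29×10⁻⁶ J.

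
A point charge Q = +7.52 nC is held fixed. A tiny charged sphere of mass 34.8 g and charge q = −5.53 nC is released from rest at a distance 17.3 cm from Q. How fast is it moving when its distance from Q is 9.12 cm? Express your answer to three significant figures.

0.0106 m/s

Only the electrostatic force acts, so mechanical energy is conserved: ½mv² = U₁ − U₂ = kQq(1/r₁ − 1/r₂).
U₁ − U₂ = (8.99×10⁹ N·m²/C²)(7.52×10⁻⁹ C)(-5.53×10⁻⁹ C)(1/0.173 − 1/0.0912) = 1.94×10⁻⁶ J.
v = √(2·1.94×10⁻⁶/0.0348) = 0.0106 m/s.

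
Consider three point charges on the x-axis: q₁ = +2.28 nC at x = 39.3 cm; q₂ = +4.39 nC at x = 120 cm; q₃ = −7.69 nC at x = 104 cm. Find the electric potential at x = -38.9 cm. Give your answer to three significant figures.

Electric potential is a scalar, so the contributions from each charge add algebraically: V = Σ kqᵢ/rᵢ.
Distances from the field point to each charge: r₁ = 0.782 m, r₂ = 1.59 m, r₃ = 1.43 m.
V = k[(2.28×10⁻⁹)/(0.782) + (4.39×10⁻⁹)/(1.59) + (-7.69×10⁻⁹)/(1.43)] = 2.67 V.

2.67 V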